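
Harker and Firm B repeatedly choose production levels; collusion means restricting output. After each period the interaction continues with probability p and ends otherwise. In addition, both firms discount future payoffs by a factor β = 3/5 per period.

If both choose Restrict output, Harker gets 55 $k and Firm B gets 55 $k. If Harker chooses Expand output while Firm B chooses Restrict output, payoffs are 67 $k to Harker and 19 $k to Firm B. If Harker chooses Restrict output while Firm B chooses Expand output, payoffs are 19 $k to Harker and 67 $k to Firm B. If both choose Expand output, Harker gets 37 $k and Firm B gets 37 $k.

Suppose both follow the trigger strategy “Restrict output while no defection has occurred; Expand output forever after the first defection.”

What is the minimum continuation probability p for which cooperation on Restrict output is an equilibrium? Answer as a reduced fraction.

2/3

With continuation probability p and discount β, the effective per-period discount factor is βp.
Grim-trigger IC: βp ≥ (67−55)/(67−37) = 2/5.
So p ≥ (2/5)/(3/5) = 2/3.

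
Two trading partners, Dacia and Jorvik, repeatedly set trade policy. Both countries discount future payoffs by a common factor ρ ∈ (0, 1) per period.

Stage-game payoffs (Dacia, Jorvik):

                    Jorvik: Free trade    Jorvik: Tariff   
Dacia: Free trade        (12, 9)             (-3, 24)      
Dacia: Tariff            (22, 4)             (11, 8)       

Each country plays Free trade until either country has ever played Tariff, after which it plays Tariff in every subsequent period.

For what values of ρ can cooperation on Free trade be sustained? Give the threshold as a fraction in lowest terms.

15/16

Dacia's threshold: (22−12)/(22−11) = 10/11.
Jorvik's threshold: (24−9)/(24−8) = 15/16.
10/11 < 15/16, so Jorvik binds and ρ* = 15/16.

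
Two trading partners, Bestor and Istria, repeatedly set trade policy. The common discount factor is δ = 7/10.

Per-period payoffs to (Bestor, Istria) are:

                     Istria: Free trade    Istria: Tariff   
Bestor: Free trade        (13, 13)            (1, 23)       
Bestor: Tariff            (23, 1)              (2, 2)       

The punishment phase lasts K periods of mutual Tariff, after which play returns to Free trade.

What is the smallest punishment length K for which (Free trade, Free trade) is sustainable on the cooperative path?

Need Σ_{k=1}^{K} δ^k ≥ (23−13)/(13−2) = 0.9091 at δ = 7/10.
At K = 1 the sum is 0.7000 < 0.9091; at K = 2 it is 1.1900 ≥ 0.9091.
So the minimum punishment length is K = 2.

2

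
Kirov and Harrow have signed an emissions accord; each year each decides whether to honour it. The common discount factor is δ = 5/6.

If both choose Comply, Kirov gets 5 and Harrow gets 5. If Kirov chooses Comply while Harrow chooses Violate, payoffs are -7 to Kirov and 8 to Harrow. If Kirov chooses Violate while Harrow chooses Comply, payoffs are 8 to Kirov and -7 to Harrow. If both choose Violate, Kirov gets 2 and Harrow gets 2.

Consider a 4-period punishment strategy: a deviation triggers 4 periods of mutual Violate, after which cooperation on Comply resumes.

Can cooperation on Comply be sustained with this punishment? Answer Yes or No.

A one-shot deviation gives 8 now, then 2 for 4 periods, then back to 5.
Gain from deviating: (8−5) today; loss: (5−2) in each of the next 4 periods.
No-deviation condition: (5−2)(δ+…+δ^4) ≥ 8−5, i.e. δ+…+δ^4 ≥ 1.
At δ = 5/6: δ+…+δ^4 = 2.5887 ≥ 1.0000.
So cooperation is sustainable.

Yes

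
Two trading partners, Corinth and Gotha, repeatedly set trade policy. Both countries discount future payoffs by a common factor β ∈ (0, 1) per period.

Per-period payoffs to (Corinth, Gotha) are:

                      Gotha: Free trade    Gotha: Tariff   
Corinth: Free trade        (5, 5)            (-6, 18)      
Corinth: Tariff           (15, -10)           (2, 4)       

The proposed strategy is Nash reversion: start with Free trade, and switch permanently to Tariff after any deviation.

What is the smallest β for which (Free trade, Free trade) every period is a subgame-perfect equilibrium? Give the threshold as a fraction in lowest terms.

Corinth's threshold: (15−5)/(15−2) = 10/13.
Gotha's threshold: (18−5)/(18−4) = 13/14.
10/13 < 13/14, so Gotha binds and β* = 13/14.

13/14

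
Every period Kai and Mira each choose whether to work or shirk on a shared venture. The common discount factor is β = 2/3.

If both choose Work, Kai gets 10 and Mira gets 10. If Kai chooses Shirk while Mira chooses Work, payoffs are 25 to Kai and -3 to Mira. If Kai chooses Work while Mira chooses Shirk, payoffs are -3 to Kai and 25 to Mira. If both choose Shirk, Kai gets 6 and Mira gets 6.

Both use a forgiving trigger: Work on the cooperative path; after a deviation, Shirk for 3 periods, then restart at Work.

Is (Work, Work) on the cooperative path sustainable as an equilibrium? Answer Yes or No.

A one-shot deviation gives 25 now, then 6 for 3 periods, then back to 10.
Gain from deviating: (25−10) today; loss: (10−6) in each of the next 3 periods.
No-deviation condition: (10−6)(β+…+β^3) ≥ 25−10, i.e. β+…+β^3 ≥ 15/4.
At β = 2/3: β+…+β^3 = 1.4074 < 3.7500.
So cooperation is not sustainable.

No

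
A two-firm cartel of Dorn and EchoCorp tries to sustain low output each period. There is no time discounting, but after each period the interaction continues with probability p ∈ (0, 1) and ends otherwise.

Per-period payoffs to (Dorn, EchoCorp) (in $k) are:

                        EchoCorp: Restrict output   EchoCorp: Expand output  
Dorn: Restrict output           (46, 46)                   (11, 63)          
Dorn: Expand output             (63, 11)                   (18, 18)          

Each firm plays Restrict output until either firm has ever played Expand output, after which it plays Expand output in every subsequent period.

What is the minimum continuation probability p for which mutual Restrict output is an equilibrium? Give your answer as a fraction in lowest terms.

Expected cooperation value is 46 + p·46 + p²·46 + … = 46/(1−p); deviation gives 63 + p·18/(1−p).
46 ≥ 63(1−p) + 18p ⇒ 45p ≥ 17 ⇒ p ≥ 17/45.

17/45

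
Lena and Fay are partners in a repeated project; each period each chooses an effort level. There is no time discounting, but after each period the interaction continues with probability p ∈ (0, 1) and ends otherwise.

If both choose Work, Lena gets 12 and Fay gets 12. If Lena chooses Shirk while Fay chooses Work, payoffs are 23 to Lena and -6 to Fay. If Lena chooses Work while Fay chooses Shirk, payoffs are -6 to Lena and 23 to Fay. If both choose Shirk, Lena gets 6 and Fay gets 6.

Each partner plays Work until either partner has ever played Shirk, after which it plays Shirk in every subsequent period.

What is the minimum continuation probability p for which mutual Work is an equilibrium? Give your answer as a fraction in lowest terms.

Expected cooperation value is 12 + p·12 + p²·12 + … = 12/(1−p); deviation gives 23 + p·6/(1−p).
12 ≥ 23(1−p) + 6p ⇒ 17p ≥ 11 ⇒ p ≥ 11/17.

11/17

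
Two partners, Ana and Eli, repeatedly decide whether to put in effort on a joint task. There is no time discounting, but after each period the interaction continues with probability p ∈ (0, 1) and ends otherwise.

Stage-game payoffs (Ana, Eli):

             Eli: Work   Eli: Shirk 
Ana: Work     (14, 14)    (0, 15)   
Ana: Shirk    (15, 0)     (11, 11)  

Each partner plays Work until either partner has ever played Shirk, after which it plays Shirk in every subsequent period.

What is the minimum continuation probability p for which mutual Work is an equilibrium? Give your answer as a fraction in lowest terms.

1/4

Expected cooperation value is 14 + p·14 + p²·14 + … = 14/(1−p); deviation gives 15 + p·11/(1−p).
14 ≥ 15(1−p) + 11p ⇒ 4p ≥ 1 ⇒ p ≥ 1/4.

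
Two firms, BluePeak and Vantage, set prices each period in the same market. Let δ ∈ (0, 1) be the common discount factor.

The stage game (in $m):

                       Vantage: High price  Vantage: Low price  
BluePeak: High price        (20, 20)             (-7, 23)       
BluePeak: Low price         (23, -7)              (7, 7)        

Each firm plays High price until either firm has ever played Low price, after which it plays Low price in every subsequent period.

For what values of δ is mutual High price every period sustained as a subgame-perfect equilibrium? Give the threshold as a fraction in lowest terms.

Cooperation forever yields 20 each period: 20/(1−δ).
Deviating yields 23 once, then 7 forever: 23 + 7δ/(1−δ).
No profitable deviation requires 20/(1−δ) ≥ 23 + 7δ/(1−δ).
Multiplying by (1−δ): 20 ≥ 23(1−δ) + 7δ = 23 − 16δ.
So 16δ ≥ 3, i.e. δ ≥ 3/16.

3/16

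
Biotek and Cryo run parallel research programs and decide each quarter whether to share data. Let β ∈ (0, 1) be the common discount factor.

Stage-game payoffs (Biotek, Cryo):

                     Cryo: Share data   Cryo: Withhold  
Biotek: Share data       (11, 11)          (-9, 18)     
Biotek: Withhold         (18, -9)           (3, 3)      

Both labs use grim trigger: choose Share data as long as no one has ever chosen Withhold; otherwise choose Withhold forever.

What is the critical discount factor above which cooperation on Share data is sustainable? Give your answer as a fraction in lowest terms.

Cooperation forever yields 11 each period: 11/(1−β).
Deviating yields 18 once, then 3 forever: 18 + 3β/(1−β).
No profitable deviation requires 11/(1−β) ≥ 18 + 3β/(1−β).
Multiplying by (1−β): 11 ≥ 18(1−β) + 3β = 18 − 15β.
So 15β ≥ 7, i.e. β ≥ 7/15.

7/15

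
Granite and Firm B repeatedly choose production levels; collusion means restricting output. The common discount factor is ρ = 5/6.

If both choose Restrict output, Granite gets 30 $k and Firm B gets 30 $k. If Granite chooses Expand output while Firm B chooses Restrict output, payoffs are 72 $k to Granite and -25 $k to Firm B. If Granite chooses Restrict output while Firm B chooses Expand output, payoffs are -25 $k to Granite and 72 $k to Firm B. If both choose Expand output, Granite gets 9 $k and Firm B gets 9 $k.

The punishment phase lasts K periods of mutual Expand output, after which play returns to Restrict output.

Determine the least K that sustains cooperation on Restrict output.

3

IC: ρ(1−ρ^K)/(1−ρ) ≥ (72−30)/(30−9) = 2.
With ρ = 5/6: need 1 − ρ^K ≥ 2·(1−5/6)/(5/6), i.e. ρ^K ≤ 0.6000.
Since (5/6)^2 = 0.6944 and (5/6)^3 = 0.5787, the smallest such K is 3.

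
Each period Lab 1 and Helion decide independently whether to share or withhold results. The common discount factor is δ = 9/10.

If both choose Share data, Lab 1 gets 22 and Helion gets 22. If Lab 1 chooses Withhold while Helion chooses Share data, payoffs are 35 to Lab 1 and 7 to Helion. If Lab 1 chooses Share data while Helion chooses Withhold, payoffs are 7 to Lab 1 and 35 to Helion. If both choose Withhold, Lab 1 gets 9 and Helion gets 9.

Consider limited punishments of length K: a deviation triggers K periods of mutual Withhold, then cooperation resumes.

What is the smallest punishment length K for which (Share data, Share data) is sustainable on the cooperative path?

2

Need Σ_{k=1}^{K} δ^k ≥ (35−22)/(22−9) = 1.0000 at δ = 9/10.
At K = 1 the sum is 0.9000 < 1.0000; at K = 2 it is 1.7100 ≥ 1.0000.
So the minimum punishment length is K = 2.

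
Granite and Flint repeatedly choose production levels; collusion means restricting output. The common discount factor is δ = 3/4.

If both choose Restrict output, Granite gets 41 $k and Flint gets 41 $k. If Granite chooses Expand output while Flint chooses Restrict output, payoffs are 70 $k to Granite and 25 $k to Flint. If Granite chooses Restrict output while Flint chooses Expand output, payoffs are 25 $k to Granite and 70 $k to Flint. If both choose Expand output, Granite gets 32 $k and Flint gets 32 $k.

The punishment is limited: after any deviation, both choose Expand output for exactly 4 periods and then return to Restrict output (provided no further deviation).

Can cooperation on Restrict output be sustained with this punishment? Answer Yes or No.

No

Comparing payoff streams over the 5 periods until play realigns: cooperate → 41(1+δ+…+δ^4); deviate → 70 + 32(δ+…+δ^4).
Cooperation is sustained iff (41−32)(δ+…+δ^4) ≥ 70−41.
δ+…+δ^4 = 3/4·(1−(3/4)^4)/(1−3/4) = 2.0508, and (70−41)/(41−32) = 3.2222.
2.0508 < 3.2222, so cooperation is not sustainable.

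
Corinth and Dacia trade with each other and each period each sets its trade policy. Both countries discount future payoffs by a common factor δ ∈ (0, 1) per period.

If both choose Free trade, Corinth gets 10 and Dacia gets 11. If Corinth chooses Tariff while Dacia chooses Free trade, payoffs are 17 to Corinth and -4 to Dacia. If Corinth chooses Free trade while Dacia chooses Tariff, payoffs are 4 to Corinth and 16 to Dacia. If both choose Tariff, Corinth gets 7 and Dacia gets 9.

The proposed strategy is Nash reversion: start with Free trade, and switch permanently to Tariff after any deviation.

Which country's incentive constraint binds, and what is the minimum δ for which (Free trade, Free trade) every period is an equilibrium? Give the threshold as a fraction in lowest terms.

For Corinth: deviation gain 17−10 = 7, per-period punishment loss 10−7 = 3. IC gives δ ≥ 7/10.
For Dacia: gain 5, loss 2 per period, so δ ≥ 5/7.
The tighter constraint is Dacia's, so cooperation needs δ ≥ 5/7.

Dacia; δ ≥ 5/7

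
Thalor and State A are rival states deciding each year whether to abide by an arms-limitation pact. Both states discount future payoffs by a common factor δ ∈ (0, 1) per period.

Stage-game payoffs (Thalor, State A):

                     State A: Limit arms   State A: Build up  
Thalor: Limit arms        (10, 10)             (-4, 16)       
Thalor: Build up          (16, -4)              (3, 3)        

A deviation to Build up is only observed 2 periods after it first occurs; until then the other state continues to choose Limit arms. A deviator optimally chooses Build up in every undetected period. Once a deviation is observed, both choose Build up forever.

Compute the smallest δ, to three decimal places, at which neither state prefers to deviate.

Deviating for the 2 undetected periods gains 16−10 = 6 per period over cooperation, then loses 10−3 = 7 per period forever once punishment starts.
Gain: 6(1 + δ + … + δ^1); loss: 7·δ^2/(1−δ).
No profitable deviation ⇔ 6(1−δ^2) ≤ 7·δ^2, i.e. δ^2 ≥ 6/(6+7) = 6/13.
Hence δ ≥ (6/13)^(1/2) ≈ 0.679.

0.679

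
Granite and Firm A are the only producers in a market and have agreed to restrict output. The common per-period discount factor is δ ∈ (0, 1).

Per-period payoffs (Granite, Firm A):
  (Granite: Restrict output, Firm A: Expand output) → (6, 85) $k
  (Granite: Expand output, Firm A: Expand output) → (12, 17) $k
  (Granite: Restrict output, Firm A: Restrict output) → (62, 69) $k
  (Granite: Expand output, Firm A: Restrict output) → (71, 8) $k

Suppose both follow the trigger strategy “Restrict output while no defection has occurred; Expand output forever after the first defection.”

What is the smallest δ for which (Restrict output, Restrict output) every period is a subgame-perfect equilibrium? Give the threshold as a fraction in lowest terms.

Granite: cooperation gives 62 each period; deviation gives 71 once then 12 forever.
  62/(1−δ) ≥ 71 + 12δ/(1−δ) ⇒ δ ≥ 9/59.
Firm A: cooperation gives 69 each period; deviation gives 85 once then 17 forever.
  δ ≥ 16/68 = 4/17.
Both must hold, so the binding constraint is Firm A's: δ ≥ 4/17.

4/17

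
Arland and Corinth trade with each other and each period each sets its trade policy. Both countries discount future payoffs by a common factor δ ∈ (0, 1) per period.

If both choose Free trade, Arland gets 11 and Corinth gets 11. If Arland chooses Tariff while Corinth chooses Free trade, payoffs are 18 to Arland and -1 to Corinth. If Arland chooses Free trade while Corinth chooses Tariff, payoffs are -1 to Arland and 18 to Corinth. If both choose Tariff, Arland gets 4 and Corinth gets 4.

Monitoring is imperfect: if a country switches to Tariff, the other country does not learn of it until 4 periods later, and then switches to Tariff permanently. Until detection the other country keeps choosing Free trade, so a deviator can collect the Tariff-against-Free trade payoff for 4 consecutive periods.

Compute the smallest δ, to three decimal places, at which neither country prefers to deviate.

0.841

The best deviation is to choose Tariff for all 4 undetected periods, earning 18 each, then 4 forever once detected.
Deviation value: 18(1−δ^4)/(1−δ) + 4δ^4/(1−δ); cooperation value: 11/(1−δ).
IC: 11 ≥ 18(1−δ^4) + 4δ^4 = 18 − 14δ^4.
So δ^4 ≥ 7/14 = 1/2, giving δ ≥ (1/2)^(1/4) ≈ 0.841.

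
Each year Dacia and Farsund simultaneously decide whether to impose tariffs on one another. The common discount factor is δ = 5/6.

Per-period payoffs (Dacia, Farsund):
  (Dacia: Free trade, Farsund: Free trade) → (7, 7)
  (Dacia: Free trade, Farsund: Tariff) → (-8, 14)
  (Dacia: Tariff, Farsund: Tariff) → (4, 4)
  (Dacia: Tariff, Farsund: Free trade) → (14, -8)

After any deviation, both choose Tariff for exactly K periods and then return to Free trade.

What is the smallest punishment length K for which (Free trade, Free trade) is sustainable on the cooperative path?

Need Σ_{k=1}^{K} δ^k ≥ (14−7)/(7−4) = 2.3333 at δ = 5/6.
At K = 3 the sum is 2.1065 < 2.3333; at K = 4 it is 2.5887 ≥ 2.3333.
So the minimum punishment length is K = 4.

4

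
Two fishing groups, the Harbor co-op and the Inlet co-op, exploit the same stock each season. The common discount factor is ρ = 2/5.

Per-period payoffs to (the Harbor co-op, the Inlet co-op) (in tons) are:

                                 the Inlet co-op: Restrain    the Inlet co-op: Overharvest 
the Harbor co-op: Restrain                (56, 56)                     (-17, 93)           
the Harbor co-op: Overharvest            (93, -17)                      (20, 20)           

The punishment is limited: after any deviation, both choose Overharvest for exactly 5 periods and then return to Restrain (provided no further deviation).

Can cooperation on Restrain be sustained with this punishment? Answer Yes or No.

Comparing payoff streams over the 6 periods until play realigns: cooperate → 56(1+ρ+…+ρ^5); deviate → 93 + 20(ρ+…+ρ^5).
Cooperation is sustained iff (56−20)(ρ+…+ρ^5) ≥ 93−56.
ρ+…+ρ^5 = 2/5·(1−(2/5)^5)/(1−2/5) = 0.6598, and (93−56)/(56−20) = 1.0278.
0.6598 < 1.0278, so cooperation is not sustainable.

No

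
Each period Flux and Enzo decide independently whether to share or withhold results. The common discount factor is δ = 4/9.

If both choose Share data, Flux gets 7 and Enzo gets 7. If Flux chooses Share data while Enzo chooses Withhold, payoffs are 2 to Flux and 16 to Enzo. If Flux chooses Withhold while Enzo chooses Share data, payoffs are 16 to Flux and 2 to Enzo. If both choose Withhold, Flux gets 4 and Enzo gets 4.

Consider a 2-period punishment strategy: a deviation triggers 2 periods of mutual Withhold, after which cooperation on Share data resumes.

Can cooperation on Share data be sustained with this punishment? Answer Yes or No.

No

IC: δ+…+δ^2 ≥ (16−7)/(7−4) = 3.
At δ = 4/9: partial sum = 0.6420 < 3.0000. Cooperation not sustainable.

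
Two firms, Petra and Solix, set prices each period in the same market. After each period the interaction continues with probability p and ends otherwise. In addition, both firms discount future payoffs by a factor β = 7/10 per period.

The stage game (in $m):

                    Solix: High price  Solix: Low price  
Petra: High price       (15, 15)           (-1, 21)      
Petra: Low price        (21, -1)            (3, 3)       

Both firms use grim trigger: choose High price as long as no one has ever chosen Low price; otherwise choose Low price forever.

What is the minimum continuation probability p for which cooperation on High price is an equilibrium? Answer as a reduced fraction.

10/21

Expected continuation weight on next period's payoff is β·p = 7/10·p, which plays the role of the discount factor.
Cooperation requires 7/10·p ≥ (21−15)/(21−3) = 1/3, hence p ≥ 10/21.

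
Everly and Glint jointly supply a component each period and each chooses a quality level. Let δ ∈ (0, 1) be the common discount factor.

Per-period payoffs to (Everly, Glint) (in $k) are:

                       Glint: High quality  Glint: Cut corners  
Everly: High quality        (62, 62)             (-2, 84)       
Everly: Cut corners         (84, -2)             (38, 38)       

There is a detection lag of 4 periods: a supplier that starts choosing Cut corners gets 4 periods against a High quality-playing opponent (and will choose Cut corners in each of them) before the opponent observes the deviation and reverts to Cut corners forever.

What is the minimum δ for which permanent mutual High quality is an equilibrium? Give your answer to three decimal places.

A deviator earns 84 for 4 periods, then 38 forever; cooperating earns 62 forever. Multiplying the IC by (1−δ):
62 ≥ 84(1−δ^4) + 38δ^4, so 46·δ^4 ≥ 22 and δ^4 ≥ 11/23.
δ ≥ (11/23)^(1/4) ≈ 0.832.

0.832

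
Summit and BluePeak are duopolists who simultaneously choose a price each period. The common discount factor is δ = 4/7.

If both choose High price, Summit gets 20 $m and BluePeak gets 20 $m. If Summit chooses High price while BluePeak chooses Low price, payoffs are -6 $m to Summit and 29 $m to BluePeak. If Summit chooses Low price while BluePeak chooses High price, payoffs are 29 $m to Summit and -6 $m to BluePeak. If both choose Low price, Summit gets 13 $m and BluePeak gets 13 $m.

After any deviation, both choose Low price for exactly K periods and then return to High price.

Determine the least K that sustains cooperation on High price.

6

Need Σ_{k=1}^{K} δ^k ≥ (29−20)/(20−13) = 1.2857 at δ = 4/7.
At K = 5 the sum is 1.2521 < 1.2857; at K = 6 it is 1.2869 ≥ 1.2857.
So the minimum punishment length is K = 6.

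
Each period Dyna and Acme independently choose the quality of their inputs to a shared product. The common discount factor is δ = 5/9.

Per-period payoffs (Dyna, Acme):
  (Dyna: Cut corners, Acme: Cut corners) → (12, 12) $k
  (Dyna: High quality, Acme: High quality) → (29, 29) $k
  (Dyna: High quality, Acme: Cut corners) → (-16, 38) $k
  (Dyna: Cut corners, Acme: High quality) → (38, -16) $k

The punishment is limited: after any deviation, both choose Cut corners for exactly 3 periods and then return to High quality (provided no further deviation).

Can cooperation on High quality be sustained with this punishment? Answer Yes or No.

A one-shot deviation gives 38 now, then 12 for 3 periods, then back to 29.
Gain from deviating: (38−29) today; loss: (29−12) in each of the next 3 periods.
No-deviation condition: (29−12)(δ+…+δ^3) ≥ 38−29, i.e. δ+…+δ^3 ≥ 9/17.
At δ = 5/9: δ+…+δ^3 = 1.0357 ≥ 0.5294.
So cooperation is sustainable.

Yes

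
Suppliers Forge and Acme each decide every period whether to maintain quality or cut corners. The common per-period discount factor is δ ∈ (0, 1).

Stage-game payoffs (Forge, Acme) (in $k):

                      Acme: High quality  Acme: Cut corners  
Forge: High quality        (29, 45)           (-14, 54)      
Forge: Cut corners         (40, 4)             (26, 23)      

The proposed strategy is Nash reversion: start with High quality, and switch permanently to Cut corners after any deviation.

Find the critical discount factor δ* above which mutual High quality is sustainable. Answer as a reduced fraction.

11/14

Forge's threshold: (40−29)/(40−26) = 11/14.
Acme's threshold: (54−45)/(54−23) = 9/31.
11/14 > 9/31, so Forge binds and δ* = 11/14.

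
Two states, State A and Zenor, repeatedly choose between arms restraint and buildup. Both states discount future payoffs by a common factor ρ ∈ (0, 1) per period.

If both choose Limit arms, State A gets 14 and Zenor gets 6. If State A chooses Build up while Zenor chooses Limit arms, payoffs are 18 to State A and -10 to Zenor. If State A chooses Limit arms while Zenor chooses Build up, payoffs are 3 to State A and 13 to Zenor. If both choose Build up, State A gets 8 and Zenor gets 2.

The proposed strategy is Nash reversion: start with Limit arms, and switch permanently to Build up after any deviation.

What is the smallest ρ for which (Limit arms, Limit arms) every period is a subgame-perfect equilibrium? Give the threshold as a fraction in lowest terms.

For State A: deviation gain 18−14 = 4, per-period punishment loss 14−8 = 6. IC gives ρ ≥ 4/10 = 2/5.
For Zenor: gain 7, loss 4 per period, so ρ ≥ 7/11.
The tighter constraint is Zenor's, so cooperation needs ρ ≥ 7/11.

7/11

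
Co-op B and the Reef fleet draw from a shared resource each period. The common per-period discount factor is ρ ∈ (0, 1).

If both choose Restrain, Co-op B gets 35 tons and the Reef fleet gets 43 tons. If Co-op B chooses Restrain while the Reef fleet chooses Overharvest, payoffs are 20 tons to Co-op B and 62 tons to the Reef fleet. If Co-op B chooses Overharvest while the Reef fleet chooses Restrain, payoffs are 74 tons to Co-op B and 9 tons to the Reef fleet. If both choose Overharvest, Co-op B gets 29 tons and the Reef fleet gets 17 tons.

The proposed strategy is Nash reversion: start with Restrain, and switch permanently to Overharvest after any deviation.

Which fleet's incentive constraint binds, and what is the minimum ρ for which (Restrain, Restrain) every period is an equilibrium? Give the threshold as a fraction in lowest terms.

Co-op B; ρ ≥ 13/15

Co-op B's threshold: (74−35)/(74−29) = 13/15.
the Reef fleet's threshold: (62−43)/(62−17) = 19/45.
13/15 > 19/45, so Co-op B binds and ρ* = 13/15.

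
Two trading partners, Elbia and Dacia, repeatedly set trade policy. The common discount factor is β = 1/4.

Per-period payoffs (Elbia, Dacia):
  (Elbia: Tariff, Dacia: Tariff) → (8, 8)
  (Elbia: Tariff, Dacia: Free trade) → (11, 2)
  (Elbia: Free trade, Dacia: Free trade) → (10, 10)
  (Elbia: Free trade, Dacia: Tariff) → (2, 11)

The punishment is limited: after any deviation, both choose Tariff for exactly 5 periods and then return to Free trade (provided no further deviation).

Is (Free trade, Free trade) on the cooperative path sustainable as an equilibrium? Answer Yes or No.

A one-shot deviation gives 11 now, then 8 for 5 periods, then back to 10.
Gain from deviating: (11−10) today; loss: (10−8) in each of the next 5 periods.
No-deviation condition: (10−8)(β+…+β^5) ≥ 11−10, i.e. β+…+β^5 ≥ 1/2.
At β = 1/4: β+…+β^5 = 0.3330 < 0.5000.
So cooperation is not sustainable.

No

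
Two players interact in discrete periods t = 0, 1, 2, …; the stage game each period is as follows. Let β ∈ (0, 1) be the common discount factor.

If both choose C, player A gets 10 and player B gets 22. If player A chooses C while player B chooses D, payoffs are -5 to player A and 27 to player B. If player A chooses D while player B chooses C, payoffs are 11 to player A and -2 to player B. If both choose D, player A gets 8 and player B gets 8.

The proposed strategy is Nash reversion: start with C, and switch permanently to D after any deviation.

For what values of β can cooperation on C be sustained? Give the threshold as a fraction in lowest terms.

1/3

player A: cooperation gives 10 each period; deviation gives 11 once then 8 forever.
  10/(1−β) ≥ 11 + 8β/(1−β) ⇒ β ≥ 1/3.
player B: cooperation gives 22 each period; deviation gives 27 once then 8 forever.
  β ≥ 5/19.
Both must hold, so the binding constraint is player A's: β ≥ 1/3.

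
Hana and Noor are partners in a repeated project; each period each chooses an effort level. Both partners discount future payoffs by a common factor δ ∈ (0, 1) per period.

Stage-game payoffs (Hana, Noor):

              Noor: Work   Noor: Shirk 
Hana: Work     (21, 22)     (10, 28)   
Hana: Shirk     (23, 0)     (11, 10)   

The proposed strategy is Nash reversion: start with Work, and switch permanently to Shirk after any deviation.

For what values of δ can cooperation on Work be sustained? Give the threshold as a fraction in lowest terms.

1/3

Hana's threshold: (23−21)/(23−11) = 1/6.
Noor's threshold: (28−22)/(28−10) = 1/3.
1/6 < 1/3, so Noor binds and δ* = 1/3.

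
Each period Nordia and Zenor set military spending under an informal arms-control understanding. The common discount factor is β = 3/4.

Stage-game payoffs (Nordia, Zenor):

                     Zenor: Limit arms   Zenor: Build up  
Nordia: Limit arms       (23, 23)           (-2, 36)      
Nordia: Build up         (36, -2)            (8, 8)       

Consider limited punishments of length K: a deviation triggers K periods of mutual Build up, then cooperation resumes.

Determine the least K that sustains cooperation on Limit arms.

2

Need Σ_{k=1}^{K} β^k ≥ (36−23)/(23−8) = 0.8667 at β = 3/4.
At K = 1 the sum is 0.7500 < 0.8667; at K = 2 it is 1.3125 ≥ 0.8667.
So the minimum punishment length is K = 2.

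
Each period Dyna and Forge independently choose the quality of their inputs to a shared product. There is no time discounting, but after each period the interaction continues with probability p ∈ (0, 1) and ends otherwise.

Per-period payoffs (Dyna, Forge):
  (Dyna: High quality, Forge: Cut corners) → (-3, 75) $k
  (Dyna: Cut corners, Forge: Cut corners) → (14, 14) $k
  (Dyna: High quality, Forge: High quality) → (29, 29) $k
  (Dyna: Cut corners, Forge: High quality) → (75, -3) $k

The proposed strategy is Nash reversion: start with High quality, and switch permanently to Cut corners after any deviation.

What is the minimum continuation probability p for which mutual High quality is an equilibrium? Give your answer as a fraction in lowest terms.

46/61

With no time discounting, the continuation probability p plays the role of the discount factor.
Grim-trigger IC: 29/(1−p) ≥ 75 + 14p/(1−p) ⇒ p ≥ (75−29)/(75−14) = 46/61.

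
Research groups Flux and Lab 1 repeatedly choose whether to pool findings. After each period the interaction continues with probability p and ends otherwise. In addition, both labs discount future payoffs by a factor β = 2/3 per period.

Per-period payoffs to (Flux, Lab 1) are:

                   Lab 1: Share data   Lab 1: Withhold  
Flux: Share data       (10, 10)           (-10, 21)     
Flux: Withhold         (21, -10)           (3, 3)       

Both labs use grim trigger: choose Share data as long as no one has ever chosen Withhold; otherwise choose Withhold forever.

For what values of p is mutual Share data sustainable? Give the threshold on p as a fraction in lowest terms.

11/12

Expected continuation weight on next period's payoff is β·p = 2/3·p, which plays the role of the discount factor.
Cooperation requires 2/3·p ≥ (21−10)/(21−3) = 11/18, hence p ≥ 11/12.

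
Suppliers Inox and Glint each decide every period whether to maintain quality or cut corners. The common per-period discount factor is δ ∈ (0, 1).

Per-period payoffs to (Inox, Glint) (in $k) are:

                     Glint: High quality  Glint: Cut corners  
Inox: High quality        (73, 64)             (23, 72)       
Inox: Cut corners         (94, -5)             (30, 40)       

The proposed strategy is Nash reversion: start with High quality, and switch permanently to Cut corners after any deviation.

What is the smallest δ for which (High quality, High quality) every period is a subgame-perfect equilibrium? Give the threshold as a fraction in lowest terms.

21/64

For Inox: deviation gain 94−73 = 21, per-period punishment loss 73−30 = 43. IC gives δ ≥ 21/64.
For Glint: gain 8, loss 24 per period, so δ ≥ 8/32 = 1/4.
The tighter constraint is Inox's, so cooperation needs δ ≥ 21/64.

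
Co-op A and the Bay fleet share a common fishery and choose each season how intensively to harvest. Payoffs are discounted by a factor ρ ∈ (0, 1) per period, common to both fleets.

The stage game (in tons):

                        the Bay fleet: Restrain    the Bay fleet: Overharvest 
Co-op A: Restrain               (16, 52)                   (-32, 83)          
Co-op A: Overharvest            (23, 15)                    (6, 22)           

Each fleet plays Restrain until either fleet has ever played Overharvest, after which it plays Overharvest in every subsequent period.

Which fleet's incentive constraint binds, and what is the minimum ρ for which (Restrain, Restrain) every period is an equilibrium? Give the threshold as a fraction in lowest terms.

the Bay fleet; ρ ≥ 31/61

Co-op A: cooperation gives 16 each period; deviation gives 23 once then 6 forever.
  16/(1−ρ) ≥ 23 + 6ρ/(1−ρ) ⇒ ρ ≥ 7/17.
the Bay fleet: cooperation gives 52 each period; deviation gives 83 once then 22 forever.
  ρ ≥ 31/61.
Both must hold, so the binding constraint is the Bay fleet's: ρ ≥ 31/61.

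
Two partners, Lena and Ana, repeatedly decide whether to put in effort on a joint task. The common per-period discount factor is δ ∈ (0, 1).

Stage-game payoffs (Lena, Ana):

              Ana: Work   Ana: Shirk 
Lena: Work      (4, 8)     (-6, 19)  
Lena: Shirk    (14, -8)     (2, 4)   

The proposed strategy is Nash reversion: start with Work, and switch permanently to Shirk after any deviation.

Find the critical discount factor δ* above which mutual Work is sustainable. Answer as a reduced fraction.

5/6

Lena: cooperation gives 4 each period; deviation gives 14 once then 2 forever.
  4/(1−δ) ≥ 14 + 2δ/(1−δ) ⇒ δ ≥ 10/12 = 5/6.
Ana: cooperation gives 8 each period; deviation gives 19 once then 4 forever.
  δ ≥ 11/15.
Both must hold, so the binding constraint is Lena's: δ ≥ 5/6.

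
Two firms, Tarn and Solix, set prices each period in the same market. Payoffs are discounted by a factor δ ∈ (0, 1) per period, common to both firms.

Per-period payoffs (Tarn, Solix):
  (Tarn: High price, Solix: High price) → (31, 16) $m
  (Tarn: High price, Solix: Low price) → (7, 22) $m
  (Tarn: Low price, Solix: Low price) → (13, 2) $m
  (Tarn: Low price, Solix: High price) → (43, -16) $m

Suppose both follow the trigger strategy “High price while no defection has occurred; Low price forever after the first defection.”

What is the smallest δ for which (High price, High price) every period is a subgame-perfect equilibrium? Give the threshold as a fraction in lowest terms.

2/5

Tarn's threshold: (43−31)/(43−13) = 2/5.
Solix's threshold: (22−16)/(22−2) = 3/10.
2/5 > 3/10, so Tarn binds and δ* = 2/5.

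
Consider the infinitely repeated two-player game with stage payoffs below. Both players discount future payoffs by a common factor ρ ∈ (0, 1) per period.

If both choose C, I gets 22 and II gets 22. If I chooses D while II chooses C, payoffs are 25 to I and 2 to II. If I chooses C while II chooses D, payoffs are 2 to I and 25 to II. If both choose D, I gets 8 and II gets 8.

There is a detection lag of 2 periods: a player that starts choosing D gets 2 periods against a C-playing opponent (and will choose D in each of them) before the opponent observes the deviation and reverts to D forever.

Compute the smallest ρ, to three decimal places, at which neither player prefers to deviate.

The best deviation is to choose D for all 2 undetected periods, earning 25 each, then 8 forever once detected.
Deviation value: 25(1−ρ^2)/(1−ρ) + 8ρ^2/(1−ρ); cooperation value: 22/(1−ρ).
IC: 22 ≥ 25(1−ρ^2) + 8ρ^2 = 25 − 17ρ^2.
So ρ^2 ≥ 3/17, giving ρ ≥ (3/17)^(1/2) ≈ 0.420.

0.420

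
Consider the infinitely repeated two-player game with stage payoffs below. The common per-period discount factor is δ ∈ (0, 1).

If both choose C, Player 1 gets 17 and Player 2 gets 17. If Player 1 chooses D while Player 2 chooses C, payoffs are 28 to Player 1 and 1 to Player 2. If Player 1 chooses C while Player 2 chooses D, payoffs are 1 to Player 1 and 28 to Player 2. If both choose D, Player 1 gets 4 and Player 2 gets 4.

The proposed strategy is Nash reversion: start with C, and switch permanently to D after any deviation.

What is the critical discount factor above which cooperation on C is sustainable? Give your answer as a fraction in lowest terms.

11/24

Cooperation forever yields 17 each period: 17/(1−δ).
Deviating yields 28 once, then 4 forever: 28 + 4δ/(1−δ).
No profitable deviation requires 17/(1−δ) ≥ 28 + 4δ/(1−δ).
Multiplying by (1−δ): 17 ≥ 28(1−δ) + 4δ = 28 − 24δ.
So 24δ ≥ 11, i.e. δ ≥ 11/24.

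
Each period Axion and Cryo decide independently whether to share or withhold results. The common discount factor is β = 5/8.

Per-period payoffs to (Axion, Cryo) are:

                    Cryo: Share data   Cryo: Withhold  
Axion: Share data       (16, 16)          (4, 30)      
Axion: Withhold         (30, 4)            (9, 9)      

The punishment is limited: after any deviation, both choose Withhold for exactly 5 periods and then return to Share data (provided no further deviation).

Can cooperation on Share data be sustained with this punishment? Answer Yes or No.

Comparing payoff streams over the 6 periods until play realigns: cooperate → 16(1+β+…+β^5); deviate → 30 + 9(β+…+β^5).
Cooperation is sustained iff (16−9)(β+…+β^5) ≥ 30−16.
β+…+β^5 = 5/8·(1−(5/8)^5)/(1−5/8) = 1.5077, and (30−16)/(16−9) = 2.0000.
1.5077 < 2.0000, so cooperation is not sustainable.

No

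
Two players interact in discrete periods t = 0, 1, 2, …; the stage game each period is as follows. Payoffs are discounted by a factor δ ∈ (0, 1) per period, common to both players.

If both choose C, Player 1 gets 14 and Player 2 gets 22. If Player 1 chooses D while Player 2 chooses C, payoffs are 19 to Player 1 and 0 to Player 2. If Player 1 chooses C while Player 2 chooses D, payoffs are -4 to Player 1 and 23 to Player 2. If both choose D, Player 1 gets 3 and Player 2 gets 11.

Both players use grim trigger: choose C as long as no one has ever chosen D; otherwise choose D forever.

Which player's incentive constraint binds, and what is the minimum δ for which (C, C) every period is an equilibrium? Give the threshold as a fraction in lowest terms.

For Player 1: deviation gain 19−14 = 5, per-period punishment loss 14−3 = 11. IC gives δ ≥ 5/16.
For Player 2: gain 1, loss 11 per period, so δ ≥ 1/12.
The tighter constraint is Player 1's, so cooperation needs δ ≥ 5/16.

Player 1; δ ≥ 5/16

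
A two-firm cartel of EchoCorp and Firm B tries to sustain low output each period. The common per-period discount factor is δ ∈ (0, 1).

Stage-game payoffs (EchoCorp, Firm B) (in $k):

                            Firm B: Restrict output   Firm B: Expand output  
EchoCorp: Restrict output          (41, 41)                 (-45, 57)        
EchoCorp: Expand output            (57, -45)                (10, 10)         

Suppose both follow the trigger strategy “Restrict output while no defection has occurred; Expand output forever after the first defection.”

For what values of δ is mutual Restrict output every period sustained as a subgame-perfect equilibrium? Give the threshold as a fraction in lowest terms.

One-period gain from deviating is 57 − 41 = 16. The loss is 41 − 10 = 31 in every subsequent period, with present value 31·δ/(1−δ).
Deviation is unprofitable when 31·δ/(1−δ) ≥ 16, i.e. δ/(1−δ) ≥ 16/31.
Equivalently δ ≥ 16/(16+31) = 16/47.

16/47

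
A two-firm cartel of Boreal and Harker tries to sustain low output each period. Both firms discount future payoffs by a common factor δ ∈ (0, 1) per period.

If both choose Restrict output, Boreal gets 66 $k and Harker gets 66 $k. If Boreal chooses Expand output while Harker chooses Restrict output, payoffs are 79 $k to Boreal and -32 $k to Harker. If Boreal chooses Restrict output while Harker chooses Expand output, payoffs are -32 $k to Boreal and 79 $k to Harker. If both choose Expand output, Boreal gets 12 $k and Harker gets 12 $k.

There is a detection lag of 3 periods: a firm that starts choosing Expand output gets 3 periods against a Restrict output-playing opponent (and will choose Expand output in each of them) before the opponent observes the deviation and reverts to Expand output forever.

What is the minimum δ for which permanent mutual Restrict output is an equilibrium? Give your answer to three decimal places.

The best deviation is to choose Expand output for all 3 undetected periods, earning 79 each, then 12 forever once detected.
Deviation value: 79(1−δ^3)/(1−δ) + 12δ^3/(1−δ); cooperation value: 66/(1−δ).
IC: 66 ≥ 79(1−δ^3) + 12δ^3 = 79 − 67δ^3.
So δ^3 ≥ 13/67, giving δ ≥ (13/67)^(1/3) ≈ 0.579.

0.579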